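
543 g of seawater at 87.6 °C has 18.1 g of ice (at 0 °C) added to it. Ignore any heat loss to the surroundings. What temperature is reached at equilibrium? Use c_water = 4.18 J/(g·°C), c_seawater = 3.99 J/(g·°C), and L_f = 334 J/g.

T_f ≈ 81.9 °C

Energy conservation, ΣQ = 0:
fusion: m_ice L_f = 18.1·334 = 6045.4
  warm the meltwater: 75.66 T
  seawater: 2166.6(T − 87.6)
2242.2 T = 189792 − 6045.4 = 183746
T ≈ 81.95 °C. Since T > 0 °C, the all-ice-melts assumption holds.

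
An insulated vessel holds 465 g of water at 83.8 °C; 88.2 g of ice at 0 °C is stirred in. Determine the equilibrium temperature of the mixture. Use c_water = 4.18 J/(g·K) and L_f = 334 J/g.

T_f ≈ 57.7 °C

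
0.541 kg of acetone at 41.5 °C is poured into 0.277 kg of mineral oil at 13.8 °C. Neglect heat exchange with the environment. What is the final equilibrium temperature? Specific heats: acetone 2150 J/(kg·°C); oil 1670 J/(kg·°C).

T_f ≈ 33.6 °C

Net heat exchanged in the isolated system is zero:
0.541×2150×(T − 41.5) + 0.277×1670×(T − 13.8) = 0
1625.7 T = 54654
T = 54654/1625.7 ≈ 33.62 °C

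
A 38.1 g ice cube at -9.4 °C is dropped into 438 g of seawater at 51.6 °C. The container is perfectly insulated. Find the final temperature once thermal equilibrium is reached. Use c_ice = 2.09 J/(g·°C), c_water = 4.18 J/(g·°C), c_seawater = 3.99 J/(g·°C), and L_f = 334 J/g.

T_f ≈ 40.2 °C

Setting the total heat transfer to zero:
ice -9.4→0 °C: 38.1·2.09·9.4 = 748.51
  melt ice: 38.1·334 = 12725
  warm the meltwater: 159.26 T
  seawater: 1747.6(T − 51.6)
1906.9 T = 90177 − 13474 = 76703
T ≈ 40.22 °C — above 0 °C, consistent with complete melting.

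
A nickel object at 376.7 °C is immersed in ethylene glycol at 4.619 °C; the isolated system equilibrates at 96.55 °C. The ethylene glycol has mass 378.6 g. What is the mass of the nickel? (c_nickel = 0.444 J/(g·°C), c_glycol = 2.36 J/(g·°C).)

m ≈ 660 g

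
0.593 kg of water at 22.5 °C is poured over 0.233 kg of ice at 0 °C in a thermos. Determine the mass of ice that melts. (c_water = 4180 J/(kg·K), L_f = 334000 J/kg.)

Cooling the water to 0 °C releases 0.593×4180×22.5 = 55772 J.
To melt every bit of ice: 0.233×334000 = 77822 J.
Since 55772 < 77822 J, not all the ice melts; equilibrium is at 0 °C.
m_melted×334000 = 55772  ⇒  m_melted ≈ 0.167 kg.

m_melted ≈ 0.167 kg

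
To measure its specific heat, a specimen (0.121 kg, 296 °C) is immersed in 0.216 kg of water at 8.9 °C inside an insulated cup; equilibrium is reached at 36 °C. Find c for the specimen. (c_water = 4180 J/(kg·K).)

c ≈ 778 J/(kg·K)

Heat gained plus heat lost sum to zero:
0.121·c·(36 − 296) + 0.216·4180·(36 − 8.9) = 0
-31.46 c = -24468
c = -24468/-31.46 ≈ 777.8 J/(kg·K)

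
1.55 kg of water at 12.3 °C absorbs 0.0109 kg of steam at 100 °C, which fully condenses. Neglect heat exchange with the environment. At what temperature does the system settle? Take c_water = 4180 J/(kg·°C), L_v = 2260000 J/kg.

T_f ≈ 16.7 °C

Conservation of energy gives ΣQ = 0:
latent heat released on condensation: 0.0109·2260000 = 24634; condensed water 100 °C→T: 45.56(T − 100); original water: 6479(T − 12.3)
6524.6 T = 24634 + 4556.2 + 79692 = 108882
T ≈ 16.69 °C, under the boiling point, so the assumption holds.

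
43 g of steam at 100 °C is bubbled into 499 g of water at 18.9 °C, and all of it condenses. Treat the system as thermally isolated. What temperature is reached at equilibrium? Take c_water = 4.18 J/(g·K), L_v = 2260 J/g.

T_f ≈ 68.2 °C

Taking heat into each body as positive, Σ m c ΔT = 0:
condense steam: −43×2260 = −97180; condensed water 100 °C→T: 179.74(T − 100); water warms: 499×4.18×(T − 18.9) = 2085.8(T − 18.9)
2265.6 T = 97180 + 17974 + 39422 = 154576
T ≈ 68.23 °C, under the boiling point, so the assumption holds.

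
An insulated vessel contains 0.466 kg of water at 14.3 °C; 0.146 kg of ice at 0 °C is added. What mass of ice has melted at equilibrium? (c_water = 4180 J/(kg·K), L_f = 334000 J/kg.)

m_melted ≈ 0.0834 kg

Water can give up m c ΔT = 0.466×4180×14.3 = 27855 J before reaching 0 °C.
Fully melting the ice requires m_ice L_f = 0.146×334000 = 48764 J.
That's not enough to melt it all — equilibrium is at 0 °C with ice remaining.
m_melted×334000 = 27855  ⇒  m_melted ≈ 0.0834 kg.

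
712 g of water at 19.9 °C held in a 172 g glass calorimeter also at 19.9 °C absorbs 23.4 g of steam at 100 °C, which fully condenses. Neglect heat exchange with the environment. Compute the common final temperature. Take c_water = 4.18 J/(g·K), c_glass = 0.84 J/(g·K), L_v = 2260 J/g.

T_f ≈ 38.8 °C

Energy balance with sensible and latent terms:
condense steam: −23.4×2260 = −52884; condensed water 100 °C→T: 97.81(T − 100); original water: 2976.2(T − 19.9); cup: 144.48(T − 19.9)
3218.5 T = 52884 + 9781.2 + 62101 = 124766
T ≈ 38.77 °C — below 100 °C, confirming all the steam condensed.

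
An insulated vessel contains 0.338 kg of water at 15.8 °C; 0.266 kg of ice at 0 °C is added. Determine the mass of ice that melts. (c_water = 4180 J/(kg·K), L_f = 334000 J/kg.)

m_melted ≈ 0.0668 kg

Water can give up m c ΔT = 0.338·4180·15.8 = 22323 J before reaching 0 °C.
To melt every bit of ice: 0.266·334000 = 88844 J.
That's not enough to melt it all — equilibrium is at 0 °C with ice remaining.
Mass melted = 22323/334000 ≈ 0.06683 kg.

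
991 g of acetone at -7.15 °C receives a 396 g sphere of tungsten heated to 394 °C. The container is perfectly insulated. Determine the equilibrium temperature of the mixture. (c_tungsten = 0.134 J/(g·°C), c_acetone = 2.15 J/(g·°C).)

T_f ≈ 2.6 °C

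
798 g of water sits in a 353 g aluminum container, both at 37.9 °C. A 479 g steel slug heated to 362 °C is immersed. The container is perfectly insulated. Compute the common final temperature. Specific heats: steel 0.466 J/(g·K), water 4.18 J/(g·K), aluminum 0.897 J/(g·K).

Let T be the final temperature. ΣQ_i = 0:
479*0.466*(T − 362) + 798*4.18*(T − 37.9) + 353*0.897*(T − 37.9) = 0
223.21(T − 362) + 3335.6(T − 37.9) + 316.64(T − 37.9) = 0
(223.21 + 3335.6 + 316.64) T = 223.21*362 + 3335.6*37.9 + 316.64*37.9
T = 219225/3875.5 ≈ 56.57 °C

T_f ≈ 56.6 °C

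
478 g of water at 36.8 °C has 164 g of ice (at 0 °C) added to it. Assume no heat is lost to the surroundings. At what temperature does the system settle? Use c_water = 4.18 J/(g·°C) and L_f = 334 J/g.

T_f ≈ 7.0 °C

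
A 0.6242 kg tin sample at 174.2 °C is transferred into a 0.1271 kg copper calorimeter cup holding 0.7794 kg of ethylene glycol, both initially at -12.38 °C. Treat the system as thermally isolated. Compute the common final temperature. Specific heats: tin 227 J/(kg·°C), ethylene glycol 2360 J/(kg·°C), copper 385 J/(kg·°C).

T_f ≈ 0.6 °C

Let T be the final temperature. ΣQ_i = 0:
0.6242*227*(T − 174.2) + 0.7794*2360*(T − (-12.38)) + 0.1271*385*(T − (-12.38)) = 0
2030 T = 1305.6
T ≈ 0.64 °C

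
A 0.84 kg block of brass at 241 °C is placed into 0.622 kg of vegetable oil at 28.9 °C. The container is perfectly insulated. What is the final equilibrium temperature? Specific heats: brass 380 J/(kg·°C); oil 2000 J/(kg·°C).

T_f ≈ 72.2 °C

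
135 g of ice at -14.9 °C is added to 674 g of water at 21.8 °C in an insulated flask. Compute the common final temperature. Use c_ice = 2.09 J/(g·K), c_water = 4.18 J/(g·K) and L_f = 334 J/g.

Let T be the final temperature. ΣQ_i = 0:
warm ice to 0 °C: 135·2.09·(0 − (-14.9)) = 4204; melt ice: 135·334 = 45090; warm the meltwater: 564.3 T; water cools: 674·4.18·(T − 21.8) = 2817.3(T − 21.8)
3381.6 T = 61418 − 49294 = 12124
T ≈ 3.59 °C (positive, so assuming full melt was valid).

T_f ≈ 3.6 °C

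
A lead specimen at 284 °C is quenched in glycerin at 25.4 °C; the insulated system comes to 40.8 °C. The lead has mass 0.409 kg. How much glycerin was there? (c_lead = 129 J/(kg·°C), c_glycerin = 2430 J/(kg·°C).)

Net heat exchanged in the isolated system is zero:
0.409×129×(40.8 − 284) + m×2430×(40.8 − 25.4) = 0
37422 m = 12831
m = 12831/37422 ≈ 0.3429 kg

m ≈ 0.343 kg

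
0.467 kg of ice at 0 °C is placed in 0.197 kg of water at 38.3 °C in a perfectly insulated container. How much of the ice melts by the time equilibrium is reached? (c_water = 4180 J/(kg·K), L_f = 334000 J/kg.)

Cooling the water to 0 °C releases 0.197·4180·38.3 = 31539 J.
Fully melting the ice requires m_ice L_f = 0.467·334000 = 155978 J.
Since 31539 < 155978 J, not all the ice melts; equilibrium is at 0 °C.
m_melted·334000 = 31539  ⇒  m_melted ≈ 0.09443 kg.

m_melted ≈ 0.0944 kg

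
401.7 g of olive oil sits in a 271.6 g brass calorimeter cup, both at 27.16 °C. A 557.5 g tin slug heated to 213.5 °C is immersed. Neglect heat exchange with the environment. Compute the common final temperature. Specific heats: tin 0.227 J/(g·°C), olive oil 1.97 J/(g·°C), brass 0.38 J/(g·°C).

T_f ≈ 50.3 °C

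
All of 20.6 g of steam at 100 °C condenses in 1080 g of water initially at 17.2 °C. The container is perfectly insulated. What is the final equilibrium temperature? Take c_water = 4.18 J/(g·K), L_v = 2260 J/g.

Sum of m c ΔT and latent-heat terms is zero:
condense steam: −20.6×2260 = −46556
  condensed water 100 °C→T: 86.11(T − 100)
  water warms: 1080×4.18×(T − 17.2) = 4514.4(T − 17.2)
4600.5 T = 46556 + 8610.8 + 77648 = 132814
T ≈ 28.87 °C, under the boiling point, so the assumption holds.

T_f ≈ 28.9 °C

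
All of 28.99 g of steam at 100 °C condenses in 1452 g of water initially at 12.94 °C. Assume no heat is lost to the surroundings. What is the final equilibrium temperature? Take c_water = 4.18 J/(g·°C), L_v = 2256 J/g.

T_f ≈ 25.2 °C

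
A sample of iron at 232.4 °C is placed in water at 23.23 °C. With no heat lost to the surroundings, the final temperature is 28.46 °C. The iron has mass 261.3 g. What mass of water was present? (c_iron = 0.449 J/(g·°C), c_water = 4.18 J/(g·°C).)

m ≈ 1090 g

Taking heat into each body as positive, Σ m c ΔT = 0:
261.3×0.449×(28.46 − 232.4) + m×4.18×(28.46 − 23.23) = 0
21.86 m = 23927
m = 23927/21.86 ≈ 1094 g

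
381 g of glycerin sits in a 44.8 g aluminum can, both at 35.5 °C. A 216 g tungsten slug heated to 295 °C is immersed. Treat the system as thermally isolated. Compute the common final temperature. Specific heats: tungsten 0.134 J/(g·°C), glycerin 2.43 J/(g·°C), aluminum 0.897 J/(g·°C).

T_f ≈ 43.0 °C

Taking heat into each body as positive, Σ m c ΔT = 0:
216×0.134×(T − 295) + 381×2.43×(T − 35.5) + 44.8×0.897×(T − 35.5) = 0
28.94(T − 295) + 925.83(T − 35.5) + 40.19(T − 35.5) = 0
994.96 T = 42832
T = 42832/994.96 ≈ 43.05 °C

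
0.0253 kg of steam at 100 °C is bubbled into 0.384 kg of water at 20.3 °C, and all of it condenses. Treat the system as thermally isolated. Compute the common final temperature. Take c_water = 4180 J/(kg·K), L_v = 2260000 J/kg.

Heat gained plus heat lost sum to zero:
latent heat released on condensation: 0.0253×2260000 = 57178
  condensed water 100 °C→T: 105.75(T − 100)
  water warms: 0.384×4180×(T − 20.3) = 1605.1(T − 20.3)
1710.9 T = 57178 + 10575 + 32584 = 100337
T ≈ 58.65 °C, under the boiling point, so the assumption holds.

T_f ≈ 58.6 °C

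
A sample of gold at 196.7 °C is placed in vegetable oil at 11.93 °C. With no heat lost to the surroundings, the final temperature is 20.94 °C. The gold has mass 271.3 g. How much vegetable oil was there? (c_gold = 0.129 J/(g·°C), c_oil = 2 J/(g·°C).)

m ≈ 341 g

Conservation of energy gives ΣQ = 0:
271.3·0.129·(20.94 − 196.7) + m·2·(20.94 − 11.93) = 0
18.02 m = 6151.2
m = 6151.2/18.02 ≈ 341.4 g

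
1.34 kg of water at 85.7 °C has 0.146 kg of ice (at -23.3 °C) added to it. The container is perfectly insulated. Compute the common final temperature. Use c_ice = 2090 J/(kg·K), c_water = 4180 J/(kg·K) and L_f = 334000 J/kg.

T_f ≈ 68.3 °C

Taking heat into each body as positive, Σ m c ΔT = 0:
warm ice to 0 °C: 0.146·2090·(0 − (-23.3)) = 7109.8
  fusion: m_ice L_f = 0.146·334000 = 48764
  warm the meltwater: 610.28 T
  water: 5601.2(T − 85.7)
6211.5 T = 480023 − 55874 = 424149
T ≈ 68.28 °C (positive, so assuming full melt was valid).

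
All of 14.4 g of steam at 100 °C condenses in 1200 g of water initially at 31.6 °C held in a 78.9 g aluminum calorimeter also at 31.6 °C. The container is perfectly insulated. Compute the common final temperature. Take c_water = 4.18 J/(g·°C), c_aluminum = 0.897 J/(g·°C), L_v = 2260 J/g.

T_f ≈ 38.7 °C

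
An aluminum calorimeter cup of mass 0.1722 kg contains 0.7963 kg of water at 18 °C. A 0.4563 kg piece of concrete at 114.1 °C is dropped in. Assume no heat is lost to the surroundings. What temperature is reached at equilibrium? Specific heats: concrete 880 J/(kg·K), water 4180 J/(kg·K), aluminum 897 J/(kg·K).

Setting the total heat transfer to zero:
0.4563·880·(T − 114.1) + 0.7963·4180·(T − 18) + 0.1722·897·(T − 18) = 0
401.54(T − 114.1) + 3328.5(T − 18) + 154.46(T − 18) = 0
3884.5 T = 108510
T = 108510 / 3884.5 = 27.9 °C

T_f ≈ 27.9 °C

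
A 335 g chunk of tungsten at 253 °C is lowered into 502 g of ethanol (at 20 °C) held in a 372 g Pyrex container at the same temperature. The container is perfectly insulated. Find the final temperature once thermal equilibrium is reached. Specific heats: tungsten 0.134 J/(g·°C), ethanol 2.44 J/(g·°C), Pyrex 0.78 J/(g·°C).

T_f = Σ m_i c_i T_i / Σ m_i c_i:
T_f = (44.89×253 + 1224.9×20 + 290.16×20) / (44.89 + 1224.9 + 290.16)
    = 41658 / 1559.9 ≈ 26.71 °C

T_f ≈ 26.7 °C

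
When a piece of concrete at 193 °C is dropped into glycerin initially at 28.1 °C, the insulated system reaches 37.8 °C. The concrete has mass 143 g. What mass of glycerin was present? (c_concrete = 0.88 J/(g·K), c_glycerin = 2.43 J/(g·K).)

Heat gained plus heat lost sum to zero:
143×0.88×(37.8 − 193) + m×2.43×(37.8 − 28.1) = 0
23.57 m = 19530
m = 19530/23.57 ≈ 828.6 g

m ≈ 829 g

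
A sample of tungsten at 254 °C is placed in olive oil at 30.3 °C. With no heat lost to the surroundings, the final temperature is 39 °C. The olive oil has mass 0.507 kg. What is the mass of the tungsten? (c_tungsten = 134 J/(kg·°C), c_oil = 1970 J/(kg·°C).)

m ≈ 0.302 kg

|Q_tungsten| = |Q_oil|:
m×134×(254 − 39) = 0.507×1970×(39 − 30.3)
28810 m = 8689.5  ⇒  m ≈ 0.3016 kg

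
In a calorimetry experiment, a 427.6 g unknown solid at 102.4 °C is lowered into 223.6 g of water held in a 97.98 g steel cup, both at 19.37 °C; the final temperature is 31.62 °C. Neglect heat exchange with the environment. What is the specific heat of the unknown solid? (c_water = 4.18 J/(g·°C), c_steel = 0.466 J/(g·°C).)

c ≈ 0.397 J/(g·°C)

Conservation of energy gives ΣQ = 0:
427.6·c·(31.62 − 102.4) + 223.6·4.18·(31.62 − 19.37) + 97.98·0.466·(31.62 − 19.37) = 0
-30266 c = -12009
c = -12009/-30266 ≈ 0.3968 J/(g·°C)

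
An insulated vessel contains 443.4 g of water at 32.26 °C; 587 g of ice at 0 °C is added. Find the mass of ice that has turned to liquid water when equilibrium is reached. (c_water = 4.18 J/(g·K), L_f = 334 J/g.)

Heat available from the water dropping to 0 °C: 443.4·4.18·32.26 = 59791 J.
Melting all 587 g of ice would need 587·334 = 196058 J.
Since 59791 < 196058 J, not all the ice melts; equilibrium is at 0 °C.
Mass melted = 59791/334 ≈ 179 g.

m_melted ≈ 179 g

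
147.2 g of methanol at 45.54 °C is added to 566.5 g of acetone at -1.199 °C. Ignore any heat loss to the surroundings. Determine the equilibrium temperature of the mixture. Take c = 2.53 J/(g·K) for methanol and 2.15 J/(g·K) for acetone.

Taking heat into each body as positive, Σ m c ΔT = 0:
147.2×2.53×(T − 45.54) + 566.5×2.15×(T − (-1.199)) = 0
372.42(T − 45.54) + 1218(T − (-1.199)) = 0
(372.42 + 1218) T = 372.42×45.54 + 1218×(-1.199)
T = 15499 / 1590.4 = 9.75 °C

T_f ≈ 9.7 °C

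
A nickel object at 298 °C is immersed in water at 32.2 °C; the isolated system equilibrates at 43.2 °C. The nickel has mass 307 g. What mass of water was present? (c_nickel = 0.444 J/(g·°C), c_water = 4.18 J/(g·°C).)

m ≈ 755 g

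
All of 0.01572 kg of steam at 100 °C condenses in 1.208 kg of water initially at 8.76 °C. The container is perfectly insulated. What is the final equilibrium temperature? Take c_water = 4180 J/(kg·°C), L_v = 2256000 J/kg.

Net heat exchanged in the isolated system is zero:
latent heat released on condensation: 0.01572·2256000 = 35464
  condensate cools 100→T: 0.01572·4180·(T − 100) = 65.71(T − 100)
  water warms: 1.208·4180·(T − 8.76) = 5049.4(T − 8.76)
5115.1 T = 35464 + 6571 + 44233 = 86268
T ≈ 16.87 °C, under the boiling point, so the assumption holds.

T_f ≈ 16.9 °C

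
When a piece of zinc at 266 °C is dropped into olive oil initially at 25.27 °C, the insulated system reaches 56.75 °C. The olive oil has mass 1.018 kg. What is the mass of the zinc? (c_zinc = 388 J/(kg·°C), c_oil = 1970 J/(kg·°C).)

Setting the total heat transfer to zero:
m×388×(56.75 − 266) + 1.018×1970×(56.75 − 25.27) = 0
-81189 m = -63132
m = -63132/-81189 ≈ 0.7776 kg

m ≈ 0.778 kg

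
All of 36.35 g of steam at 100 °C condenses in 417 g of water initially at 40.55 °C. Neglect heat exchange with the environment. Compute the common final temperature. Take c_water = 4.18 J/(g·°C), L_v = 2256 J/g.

Taking heat into each body as positive, Σ m c ΔT = 0:
condense steam: −36.35×2256 = −82006
  condensed water 100 °C→T: 151.94(T − 100)
  original water: 1743.1(T − 40.55)
1895 T = 82006 + 15194 + 70681 = 167881
T ≈ 88.59 °C (< 100 °C, so full condensation is consistent).

T_f ≈ 88.6 °C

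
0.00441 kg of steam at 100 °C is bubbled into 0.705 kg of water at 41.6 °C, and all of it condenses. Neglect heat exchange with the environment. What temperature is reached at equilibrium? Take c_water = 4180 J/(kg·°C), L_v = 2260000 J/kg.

T_f ≈ 45.3 °C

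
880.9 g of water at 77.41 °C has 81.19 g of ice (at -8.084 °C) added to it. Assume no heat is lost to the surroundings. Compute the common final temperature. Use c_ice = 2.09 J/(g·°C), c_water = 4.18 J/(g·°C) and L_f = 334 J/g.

Taking heat into each body as positive, Σ m c ΔT = 0:
ice -8.084→0 °C: 81.19×2.09×8.084 = 1371.8
  melt ice: 81.19×334 = 27117
  warm the meltwater: 339.37 T
  water: 3682.2(T − 77.41)
4021.5 T = 285036 − 28489 = 256547
T ≈ 63.79 °C — above 0 °C, consistent with complete melting.

T_f ≈ 63.8 °C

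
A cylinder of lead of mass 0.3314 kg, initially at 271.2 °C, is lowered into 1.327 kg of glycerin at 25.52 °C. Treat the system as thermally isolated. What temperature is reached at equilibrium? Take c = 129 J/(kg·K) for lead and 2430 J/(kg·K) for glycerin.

T_f ≈ 28.7 °C

Set heat shed by the hot body equal to heat absorbed by the cold body:
0.3314×129×(271.2 − T) = 1.327×2430×(T − 25.52)
42.75(271.2 − T) = 3224.6(T − 25.52)
3267.4 T = 93886  ⇒  T ≈ 28.73 °C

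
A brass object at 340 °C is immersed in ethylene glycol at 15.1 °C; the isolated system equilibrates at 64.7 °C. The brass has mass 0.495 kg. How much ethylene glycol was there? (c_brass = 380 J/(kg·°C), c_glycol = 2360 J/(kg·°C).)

m ≈ 0.442 kg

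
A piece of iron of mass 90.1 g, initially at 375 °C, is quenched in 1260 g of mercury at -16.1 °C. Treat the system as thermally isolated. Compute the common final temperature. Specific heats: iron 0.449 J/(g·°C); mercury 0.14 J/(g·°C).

T_f ≈ 56.9 °C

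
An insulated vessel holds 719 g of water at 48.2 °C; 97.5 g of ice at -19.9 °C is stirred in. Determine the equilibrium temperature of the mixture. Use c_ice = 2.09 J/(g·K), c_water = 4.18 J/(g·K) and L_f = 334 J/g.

Conservation of energy gives ΣQ = 0:
ice -19.9→0 °C: 97.5·2.09·19.9 = 4055.1
  fusion: m_ice L_f = 97.5·334 = 32565
  meltwater 0→T: 97.5·4.18·T = 407.55 T
  water: 3005.4(T − 48.2)
3413 T = 144861 − 36620 = 108241
T ≈ 31.71 °C. Since T > 0 °C, the all-ice-melts assumption holds.

T_f ≈ 31.7 °C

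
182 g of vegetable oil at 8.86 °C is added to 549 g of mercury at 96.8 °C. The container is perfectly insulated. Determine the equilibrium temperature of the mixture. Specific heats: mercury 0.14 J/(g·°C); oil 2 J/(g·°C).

T_f ≈ 24.2 °C

T_f = Σ m_i c_i T_i / Σ m_i c_i:
T_f = (76.86*96.8 + 364*8.86) / (76.86 + 364)
    = 10665 / 440.86 ≈ 24.19 °C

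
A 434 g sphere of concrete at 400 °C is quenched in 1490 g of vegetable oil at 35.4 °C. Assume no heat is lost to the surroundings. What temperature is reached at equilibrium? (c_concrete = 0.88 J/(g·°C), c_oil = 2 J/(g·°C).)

T_f ≈ 76.8 °C

Net heat exchanged in the isolated system is zero:
434·0.88·(T − 400) + 1490·2·(T − 35.4) = 0
381.92(T − 400) + 2980(T − 35.4) = 0
3361.9 T = 258260
T = 258260 / 3361.9 = 76.8 °C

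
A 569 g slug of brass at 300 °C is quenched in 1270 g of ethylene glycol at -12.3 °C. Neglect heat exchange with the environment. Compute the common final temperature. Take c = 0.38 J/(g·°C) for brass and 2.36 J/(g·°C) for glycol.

T_f = Σ m_i c_i T_i / Σ m_i c_i:
T_f = (216.22*300 + 2997.2*(-12.3)) / (216.22 + 2997.2)
    = 28000 / 3213.4 ≈ 8.71 °C

T_f ≈ 8.7 °C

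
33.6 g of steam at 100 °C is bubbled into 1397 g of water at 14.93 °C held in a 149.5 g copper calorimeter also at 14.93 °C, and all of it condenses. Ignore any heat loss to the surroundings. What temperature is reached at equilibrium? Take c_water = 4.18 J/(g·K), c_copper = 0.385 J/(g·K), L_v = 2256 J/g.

Sum of m c ΔT and latent-heat terms is zero:
condense steam: −33.6×2256 = −75802
  condensed water 100 °C→T: 140.45(T − 100)
  water warms: 1397×4.18×(T − 14.93) = 5839.5(T − 14.93)
  cup: 57.56(T − 14.93)
6037.5 T = 75802 + 14045 + 88042 = 177889
T ≈ 29.46 °C (< 100 °C, so full condensation is consistent).

T_f ≈ 29.5 °C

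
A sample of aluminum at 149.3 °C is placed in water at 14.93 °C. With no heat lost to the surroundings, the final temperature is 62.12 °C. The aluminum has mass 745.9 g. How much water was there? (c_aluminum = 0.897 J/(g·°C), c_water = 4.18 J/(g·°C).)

Setting the total heat transfer to zero:
745.9×0.897×(62.12 − 149.3) + m×4.18×(62.12 − 14.93) = 0
197.25 m = 58330
m = 58330/197.25 ≈ 295.7 g

m ≈ 296 g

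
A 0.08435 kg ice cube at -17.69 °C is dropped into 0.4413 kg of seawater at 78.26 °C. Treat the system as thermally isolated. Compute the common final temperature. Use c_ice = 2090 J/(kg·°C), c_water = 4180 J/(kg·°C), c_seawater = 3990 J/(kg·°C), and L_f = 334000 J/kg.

T_f ≈ 50.4 °C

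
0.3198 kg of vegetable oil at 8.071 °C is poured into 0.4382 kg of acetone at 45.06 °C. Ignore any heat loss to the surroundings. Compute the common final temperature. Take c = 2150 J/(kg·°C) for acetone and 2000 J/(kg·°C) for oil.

T_f ≈ 30.1 °C

Let T be the final temperature. ΣQ_i = 0:
0.4382*2150*(T − 45.06) + 0.3198*2000*(T − 8.071) = 0
1581.7 T = 47615
T = 47615 / 1581.7 = 30.1 °C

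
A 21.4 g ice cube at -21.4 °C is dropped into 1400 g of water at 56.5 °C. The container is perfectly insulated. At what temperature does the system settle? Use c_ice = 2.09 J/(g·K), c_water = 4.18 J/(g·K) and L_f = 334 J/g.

T_f ≈ 54.3 °C

Taking heat into each body as positive, Σ m c ΔT = 0:
warm ice to 0 °C: 21.4·2.09·(0 − (-21.4)) = 957.14; fusion: m_ice L_f = 21.4·334 = 7147.6; warm the meltwater: 89.45 T; water: 5852(T − 56.5)
5941.5 T = 330638 − 8104.7 = 322533
T ≈ 54.29 °C. Since T > 0 °C, the all-ice-melts assumption holds.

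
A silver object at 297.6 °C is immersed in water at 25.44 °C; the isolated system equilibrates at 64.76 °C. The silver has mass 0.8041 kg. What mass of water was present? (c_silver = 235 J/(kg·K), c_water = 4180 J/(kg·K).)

m ≈ 0.268 kg

Net heat exchanged in the isolated system is zero:
0.8041×235×(64.76 − 297.6) + m×4180×(64.76 − 25.44) = 0
164358 m = 43998
m = 43998/164358 ≈ 0.2677 kg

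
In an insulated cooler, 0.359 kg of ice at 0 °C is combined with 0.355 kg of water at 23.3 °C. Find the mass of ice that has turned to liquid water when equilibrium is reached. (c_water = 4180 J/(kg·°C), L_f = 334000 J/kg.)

m_melted ≈ 0.104 kg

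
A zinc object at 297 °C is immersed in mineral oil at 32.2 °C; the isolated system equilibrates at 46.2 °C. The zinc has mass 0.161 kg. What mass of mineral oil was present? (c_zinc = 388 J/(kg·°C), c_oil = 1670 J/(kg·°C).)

m ≈ 0.67 kg

|Q_zinc| = |Q_oil|:
0.161×388×(297 − 46.2) = m×1670×(46.2 − 32.2)
23380 m = 15667  ⇒  m ≈ 0.6701 kg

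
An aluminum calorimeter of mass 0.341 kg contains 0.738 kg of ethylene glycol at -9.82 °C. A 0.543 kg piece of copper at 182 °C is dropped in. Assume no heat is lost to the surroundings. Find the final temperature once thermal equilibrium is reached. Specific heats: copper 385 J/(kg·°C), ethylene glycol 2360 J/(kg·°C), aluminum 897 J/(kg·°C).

Energy conservation, ΣQ = 0:
0.543*385*(T − 182) + 0.738*2360*(T − (-9.82)) + 0.341*897*(T − (-9.82)) = 0
209.06(T − 182) + 1741.7(T − (-9.82)) + 305.88(T − (-9.82)) = 0
(209.06 + 1741.7 + 305.88) T = 209.06*182 + 1741.7*(-9.82) + 305.88*(-9.82)
T ≈ 7.95 °C

T_f ≈ 8.0 °C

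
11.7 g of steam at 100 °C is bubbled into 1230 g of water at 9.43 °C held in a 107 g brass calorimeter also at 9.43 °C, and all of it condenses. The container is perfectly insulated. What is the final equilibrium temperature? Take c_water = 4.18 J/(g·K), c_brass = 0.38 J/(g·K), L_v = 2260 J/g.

Setting the total heat transfer to zero:
steam→water at 100 °C releases m L_v = 11.7·2260 = 26442
  condensate cools 100→T: 11.7·4.18·(T − 100) = 48.91(T − 100)
  original water: 5141.4(T − 9.43)
  cup: 40.66(T − 9.43)
5231 T = 26442 + 4890.6 + 48867 = 80199
T ≈ 15.33 °C, under the boiling point, so the assumption holds.

T_f ≈ 15.3 °C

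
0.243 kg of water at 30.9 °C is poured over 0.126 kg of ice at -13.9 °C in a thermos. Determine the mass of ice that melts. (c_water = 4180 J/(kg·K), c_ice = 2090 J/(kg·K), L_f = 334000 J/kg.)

m_melted ≈ 0.083 kg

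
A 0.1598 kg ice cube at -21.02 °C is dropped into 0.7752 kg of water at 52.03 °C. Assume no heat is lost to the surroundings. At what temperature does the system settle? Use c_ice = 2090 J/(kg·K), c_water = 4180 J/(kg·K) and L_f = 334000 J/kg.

Conservation of energy gives ΣQ = 0:
ice -21.02→0 °C: 0.1598·2090·21.02 = 7020.3
  melt ice: 0.1598·334000 = 53373
  warm the meltwater: 667.96 T
  water cools: 0.7752·4180·(T − 52.03) = 3240.3(T − 52.03)
3908.3 T = 168595 − 60394 = 108201
T ≈ 27.68 °C (positive, so assuming full melt was valid).

T_f ≈ 27.7 °C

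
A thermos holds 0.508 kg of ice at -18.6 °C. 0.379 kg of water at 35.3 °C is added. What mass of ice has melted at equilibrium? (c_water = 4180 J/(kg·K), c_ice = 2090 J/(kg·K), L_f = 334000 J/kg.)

m_melted ≈ 0.108 kg

Cooling the water to 0 °C releases 0.379·4180·35.3 = 55923 J.
Of that, 0.508·2090·18.6 = 19748 J goes to bring the ice to 0 °C, leaving 36175 J.
To melt every bit of ice: 0.508·334000 = 169672 J.
36175 J < 169672 J, so only part of the ice melts and the system sits at 0 °C.
Mass melted = 36175/334000 ≈ 0.1083 kg.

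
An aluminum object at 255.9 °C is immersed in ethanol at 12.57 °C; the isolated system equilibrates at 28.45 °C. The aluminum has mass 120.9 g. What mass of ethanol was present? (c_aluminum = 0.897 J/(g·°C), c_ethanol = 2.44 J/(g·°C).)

|Q_aluminum| = |Q_ethanol|:
120.9×0.897×(255.9 − 28.45) = m×2.44×(28.45 − 12.57)
38.75 m = 24666  ⇒  m ≈ 636.6 g

m ≈ 637 g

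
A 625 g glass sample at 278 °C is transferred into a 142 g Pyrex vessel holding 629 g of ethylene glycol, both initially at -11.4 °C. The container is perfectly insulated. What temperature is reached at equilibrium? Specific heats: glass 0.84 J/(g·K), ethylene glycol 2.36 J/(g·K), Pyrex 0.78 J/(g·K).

T_f ≈ 60.3 °C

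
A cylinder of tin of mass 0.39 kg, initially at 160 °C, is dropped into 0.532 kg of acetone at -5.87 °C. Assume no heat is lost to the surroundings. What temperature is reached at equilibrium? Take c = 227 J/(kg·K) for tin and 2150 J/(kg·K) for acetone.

T_f ≈ 6.0 °C

|Q_tin| = |Q_acetone|:
0.39×227×(160 − T) = 0.532×2150×(T − (-5.87))
88.53(160 − T) = 1143.8(T − (-5.87))
1232.3 T = 7450.7  ⇒  T ≈ 6.05 °C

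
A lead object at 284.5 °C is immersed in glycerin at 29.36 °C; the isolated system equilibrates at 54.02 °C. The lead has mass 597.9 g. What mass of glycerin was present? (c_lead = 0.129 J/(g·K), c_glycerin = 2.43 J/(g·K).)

Energy conservation, ΣQ = 0:
597.9·0.129·(54.02 − 284.5) + m·2.43·(54.02 − 29.36) = 0
59.92 m = 17777
m = 17777/59.92 ≈ 296.7 g

m ≈ 297 g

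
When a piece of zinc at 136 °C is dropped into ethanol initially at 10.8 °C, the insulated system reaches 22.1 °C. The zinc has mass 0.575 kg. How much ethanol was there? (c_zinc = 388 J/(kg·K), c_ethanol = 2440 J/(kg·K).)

m ≈ 0.922 kg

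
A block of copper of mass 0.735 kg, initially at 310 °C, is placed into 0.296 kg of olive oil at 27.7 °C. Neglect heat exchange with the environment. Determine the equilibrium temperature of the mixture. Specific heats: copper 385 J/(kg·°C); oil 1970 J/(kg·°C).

Heat lost by the copper equals heat gained by the oil:
0.735·385·(310 − T) = 0.296·1970·(T − 27.7)
282.98(310 − T) = 583.12(T − 27.7)
866.1 T = 103875  ⇒  T ≈ 119.93 °C

T_f ≈ 119.9 °C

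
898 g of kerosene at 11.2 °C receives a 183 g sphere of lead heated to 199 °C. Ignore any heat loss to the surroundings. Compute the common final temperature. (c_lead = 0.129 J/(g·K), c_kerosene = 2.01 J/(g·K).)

T_f ≈ 13.6 °C

T_f = Σ m_i c_i T_i / Σ m_i c_i:
T_f = (23.61·199 + 1805·11.2) / (23.61 + 1805)
    = 24914 / 1828.6 ≈ 13.62 °C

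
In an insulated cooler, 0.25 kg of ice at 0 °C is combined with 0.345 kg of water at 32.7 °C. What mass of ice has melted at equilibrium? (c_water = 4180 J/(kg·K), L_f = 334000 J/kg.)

Heat available from the water dropping to 0 °C: 0.345·4180·32.7 = 47157 J.
Melting all 0.25 kg of ice would need 0.25·334000 = 83500 J.
Since 47157 < 83500 J, not all the ice melts; equilibrium is at 0 °C.
Mass melted = 47157/334000 ≈ 0.1412 kg.

m_melted ≈ 0.141 kg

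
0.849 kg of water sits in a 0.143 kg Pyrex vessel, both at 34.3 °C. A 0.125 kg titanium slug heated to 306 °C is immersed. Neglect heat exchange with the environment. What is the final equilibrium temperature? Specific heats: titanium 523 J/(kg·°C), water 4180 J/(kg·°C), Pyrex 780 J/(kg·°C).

T_f ≈ 39.1 °C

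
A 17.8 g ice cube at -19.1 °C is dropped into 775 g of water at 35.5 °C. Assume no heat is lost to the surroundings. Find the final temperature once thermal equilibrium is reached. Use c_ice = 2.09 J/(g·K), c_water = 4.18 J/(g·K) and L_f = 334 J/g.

T_f ≈ 32.7 °C

Let T be the final temperature. ΣQ_i = 0:
ice -19.1→0 °C: 17.8·2.09·19.1 = 710.56
  fusion: m_ice L_f = 17.8·334 = 5945.2
  meltwater 0→T: 17.8·4.18·T = 74.4 T
  water cools: 775·4.18·(T − 35.5) = 3239.5(T − 35.5)
3313.9 T = 115002 − 6655.8 = 108346
T ≈ 32.69 °C (positive, so assuming full melt was valid).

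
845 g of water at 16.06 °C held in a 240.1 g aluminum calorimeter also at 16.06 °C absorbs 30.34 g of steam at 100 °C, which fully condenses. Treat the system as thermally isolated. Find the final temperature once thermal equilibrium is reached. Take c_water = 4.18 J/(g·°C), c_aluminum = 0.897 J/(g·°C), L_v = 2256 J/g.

Energy balance with sensible and latent terms:
steam→water at 100 °C releases m L_v = 30.34·2256 = 68447; condensed water 100 °C→T: 126.82(T − 100); water warms: 845·4.18·(T − 16.06) = 3532.1(T − 16.06); aluminum cup: 240.1·0.897·(T − 16.06) = 215.37(T − 16.06)
3874.3 T = 68447 + 12682 + 60184 = 141314
T ≈ 36.47 °C — below 100 °C, confirming all the steam condensed.

T_f ≈ 36.5 °C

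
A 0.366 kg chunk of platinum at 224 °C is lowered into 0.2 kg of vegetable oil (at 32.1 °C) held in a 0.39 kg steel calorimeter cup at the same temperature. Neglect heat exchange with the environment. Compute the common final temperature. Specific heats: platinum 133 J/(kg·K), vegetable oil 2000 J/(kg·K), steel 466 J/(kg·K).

T_f ≈ 46.9 °C

Setting the total heat transfer to zero:
0.366·133·(T − 224) + 0.2·2000·(T − 32.1) + 0.39·466·(T − 32.1) = 0
48.68(T − 224) + 400(T − 32.1) + 181.74(T − 32.1) = 0
(48.68 + 400 + 181.74) T = 48.68·224 + 400·32.1 + 181.74·32.1
T = 29578 / 630.42 = 46.9 °C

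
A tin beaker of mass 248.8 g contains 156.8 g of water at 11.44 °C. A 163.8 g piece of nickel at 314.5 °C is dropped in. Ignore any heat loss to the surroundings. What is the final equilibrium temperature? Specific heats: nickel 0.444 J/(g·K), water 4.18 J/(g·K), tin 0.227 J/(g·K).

T_f ≈ 39.5 °C

Net heat exchanged in the isolated system is zero:
163.8·0.444·(T − 314.5) + 156.8·4.18·(T − 11.44) + 248.8·0.227·(T − 11.44) = 0
(72.73 + 655.42 + 56.48) T = 72.73·314.5 + 655.42·11.44 + 56.48·11.44
T ≈ 39.53 °C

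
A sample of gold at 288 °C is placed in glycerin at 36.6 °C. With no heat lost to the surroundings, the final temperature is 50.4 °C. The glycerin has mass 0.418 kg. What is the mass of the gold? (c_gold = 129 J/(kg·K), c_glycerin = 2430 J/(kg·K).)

m ≈ 0.457 kg

Heat lost by the gold = heat gained by the glycerin:
m×129×(288 − 50.4) = 0.418×2430×(50.4 − 36.6)
30650 m = 14017  ⇒  m ≈ 0.4573 kg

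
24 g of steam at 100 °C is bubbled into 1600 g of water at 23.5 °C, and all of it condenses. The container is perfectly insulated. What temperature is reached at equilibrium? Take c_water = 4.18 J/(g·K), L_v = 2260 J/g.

T_f ≈ 32.6 °C

Taking heat into each body as positive, Σ m c ΔT = 0:
condense steam: −24×2260 = −54240
  condensed water 100 °C→T: 100.32(T − 100)
  original water: 6688(T − 23.5)
6788.3 T = 54240 + 10032 + 157168 = 221440
T ≈ 32.62 °C (< 100 °C, so full condensation is consistent).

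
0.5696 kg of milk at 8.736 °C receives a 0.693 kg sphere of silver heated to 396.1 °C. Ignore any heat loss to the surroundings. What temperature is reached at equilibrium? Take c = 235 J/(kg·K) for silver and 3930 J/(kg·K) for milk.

With ΣQ=0 the equilibrium temperature is the m·c-weighted mean:
T_f = (162.85·396.1 + 2238.5·8.736) / (162.85 + 2238.5)
    = 84063 / 2401.4 ≈ 35.01 °C

T_f ≈ 35.0 °C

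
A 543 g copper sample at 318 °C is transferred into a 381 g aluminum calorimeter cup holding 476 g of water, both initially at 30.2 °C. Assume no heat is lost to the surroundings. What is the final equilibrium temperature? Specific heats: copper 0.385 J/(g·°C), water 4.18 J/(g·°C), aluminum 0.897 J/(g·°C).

T_f ≈ 53.9 °C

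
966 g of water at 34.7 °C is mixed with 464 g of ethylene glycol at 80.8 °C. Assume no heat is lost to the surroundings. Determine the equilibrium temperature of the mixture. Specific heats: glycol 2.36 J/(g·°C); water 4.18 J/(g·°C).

T_f ≈ 44.5 °C

T_f is the heat-capacity-weighted average of the initial temperatures:
T_f = (1095*80.8 + 4037.9*34.7) / (1095 + 4037.9)
    = 228594 / 5132.9 ≈ 44.53 °C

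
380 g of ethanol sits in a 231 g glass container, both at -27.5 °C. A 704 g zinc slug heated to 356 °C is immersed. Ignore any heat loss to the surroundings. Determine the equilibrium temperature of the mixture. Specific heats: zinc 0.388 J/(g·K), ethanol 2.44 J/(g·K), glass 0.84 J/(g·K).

T_f ≈ 47.6 °C

With ΣQ=0 the equilibrium temperature is the m·c-weighted mean:
T_f = (273.15·356 + 927.2·(-27.5) + 194.04·(-27.5)) / (273.15 + 927.2 + 194.04)
    = 66408 / 1394.4 ≈ 47.63 °C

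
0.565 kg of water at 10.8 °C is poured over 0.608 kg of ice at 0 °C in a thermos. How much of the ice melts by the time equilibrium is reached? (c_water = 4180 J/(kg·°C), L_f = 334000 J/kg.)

Cooling the water to 0 °C releases 0.565·4180·10.8 = 25506 J.
Fully melting the ice requires m_ice L_f = 0.608·334000 = 203072 J.
That's not enough to melt it all — equilibrium is at 0 °C with ice remaining.
m_melt = 25506 / L_f = 0.07637 kg.

m_melted ≈ 0.0764 kg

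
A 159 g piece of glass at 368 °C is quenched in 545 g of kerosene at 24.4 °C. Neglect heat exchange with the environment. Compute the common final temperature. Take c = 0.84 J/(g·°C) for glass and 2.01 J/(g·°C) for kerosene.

Let T be the final temperature. ΣQ_i = 0:
159·0.84·(T − 368) + 545·2.01·(T − 24.4) = 0
1229 T = 75879
T = 75879 / 1229 = 61.7 °C

T_f ≈ 61.7 °C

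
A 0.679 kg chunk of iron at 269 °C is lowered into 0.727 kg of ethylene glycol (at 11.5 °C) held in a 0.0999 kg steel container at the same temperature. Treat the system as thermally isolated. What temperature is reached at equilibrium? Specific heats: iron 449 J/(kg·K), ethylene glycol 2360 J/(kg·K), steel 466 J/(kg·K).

T_f ≈ 49.5 °C

With ΣQ=0 the equilibrium temperature is the m·c-weighted mean:
T_f = (304.87·269 + 1715.7·11.5 + 46.55·11.5) / (304.87 + 1715.7 + 46.55)
    = 102276 / 2067.1 ≈ 49.48 °C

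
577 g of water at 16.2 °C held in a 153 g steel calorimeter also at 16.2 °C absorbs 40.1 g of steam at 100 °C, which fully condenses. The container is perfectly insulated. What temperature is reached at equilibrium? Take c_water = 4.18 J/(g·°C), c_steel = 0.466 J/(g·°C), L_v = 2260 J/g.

Net heat exchanged in the isolated system is zero:
latent heat released on condensation: 40.1×2260 = 90626
  condensed water 100 °C→T: 167.62(T − 100)
  water warms: 577×4.18×(T − 16.2) = 2411.9(T − 16.2)
  cup: 71.3(T − 16.2)
2650.8 T = 90626 + 16762 + 40227 = 147615
T ≈ 55.69 °C — below 100 °C, confirming all the steam condensed.

T_f ≈ 55.7 °C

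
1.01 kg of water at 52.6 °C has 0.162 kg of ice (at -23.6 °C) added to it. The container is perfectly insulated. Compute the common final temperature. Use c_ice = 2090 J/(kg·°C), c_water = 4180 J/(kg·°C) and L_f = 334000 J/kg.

Setting the total heat transfer to zero:
warm ice to 0 °C: 0.162×2090×(0 − (-23.6)) = 7990.5; latent heat to melt: 0.162×334000 = 54108; warm the meltwater: 677.16 T; water: 4221.8(T − 52.6)
4899 T = 222067 − 62098 = 159968
T ≈ 32.65 °C — above 0 °C, consistent with complete melting.

T_f ≈ 32.7 °C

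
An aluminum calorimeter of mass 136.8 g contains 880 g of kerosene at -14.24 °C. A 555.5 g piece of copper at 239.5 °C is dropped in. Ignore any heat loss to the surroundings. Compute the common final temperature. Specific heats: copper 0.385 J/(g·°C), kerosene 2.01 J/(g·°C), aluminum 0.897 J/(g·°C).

Let T be the final temperature. ΣQ_i = 0:
555.5*0.385*(T − 239.5) + 880*2.01*(T − (-14.24)) + 136.8*0.897*(T − (-14.24)) = 0
2105.4 T = 24286
T = 24286 / 2105.4 = 11.5 °C

T_f ≈ 11.5 °C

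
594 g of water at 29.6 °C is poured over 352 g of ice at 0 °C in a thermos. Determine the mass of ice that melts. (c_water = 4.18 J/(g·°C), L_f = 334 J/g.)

m_melted ≈ 220 g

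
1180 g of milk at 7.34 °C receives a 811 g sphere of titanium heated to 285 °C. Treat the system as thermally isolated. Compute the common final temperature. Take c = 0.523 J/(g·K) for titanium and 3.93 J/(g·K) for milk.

T_f ≈ 30.6 °C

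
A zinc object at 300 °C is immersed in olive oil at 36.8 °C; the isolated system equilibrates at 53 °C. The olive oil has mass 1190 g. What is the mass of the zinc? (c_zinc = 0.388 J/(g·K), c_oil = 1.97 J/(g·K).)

Let T be the final temperature. ΣQ_i = 0:
m·0.388·(53 − 300) + 1190·1.97·(53 − 36.8) = 0
-95.84 m = -37978
m = -37978/-95.84 ≈ 396.3 g

m ≈ 396 g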